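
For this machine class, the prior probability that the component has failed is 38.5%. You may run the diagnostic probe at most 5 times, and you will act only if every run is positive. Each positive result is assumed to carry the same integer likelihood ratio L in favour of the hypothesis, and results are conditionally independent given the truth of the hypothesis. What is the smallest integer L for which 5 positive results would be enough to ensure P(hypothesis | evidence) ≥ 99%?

Prior odds = 0.385/0.615 = 77/123.
Target odds = 0.99/0.01 = 99.
Need L⁵ ≥ 99 ÷ (77/123) = 1107/7.
2⁵ = 32 < 1107/7 ≤ 243 = 3⁵, so L = 3.

3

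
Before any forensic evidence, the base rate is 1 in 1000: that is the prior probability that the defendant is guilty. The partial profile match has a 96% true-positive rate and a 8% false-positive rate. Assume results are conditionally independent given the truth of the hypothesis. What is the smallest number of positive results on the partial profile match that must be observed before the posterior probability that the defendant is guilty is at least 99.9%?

6

Prior odds = 0.001/0.999 = 1/999.
Likelihood ratio of a positive result = 0.96/0.08 = 12.
Target odds: 0.999 ÷ 0.001 = 999.
Need (1/999) × 12ⁿ ≥ 999, i.e. 12ⁿ ≥ 998001.
12⁵ = 248832 falls short of 998001 but 12⁶ = 2985984 reaches it, so n = 6.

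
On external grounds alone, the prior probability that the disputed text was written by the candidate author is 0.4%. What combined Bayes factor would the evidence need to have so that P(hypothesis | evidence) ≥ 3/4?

Prior odds = 0.004/0.996 = 1/249.
Target odds = 0.75/0.25 = 3.
Required Bayes factor = 3 ÷ (1/249) = 747.

747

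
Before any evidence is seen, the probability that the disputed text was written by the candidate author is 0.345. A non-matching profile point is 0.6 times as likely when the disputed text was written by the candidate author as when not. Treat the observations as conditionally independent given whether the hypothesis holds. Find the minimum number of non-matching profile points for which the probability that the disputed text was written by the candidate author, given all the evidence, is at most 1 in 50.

Prior odds = 0.345/0.655 = 69/131.
Likelihood ratio per non-matching profile point = 0.6.
Target posterior odds = 0.02/0.98 = 1/49.
Require 0.6ⁿ ≤ 1/49 ÷ (69/131) = 131/3381.
0.6⁶ = 729/15625 is still above 131/3381 but 0.6⁷ = 2187/78125 is at or below it, so n = 7.

7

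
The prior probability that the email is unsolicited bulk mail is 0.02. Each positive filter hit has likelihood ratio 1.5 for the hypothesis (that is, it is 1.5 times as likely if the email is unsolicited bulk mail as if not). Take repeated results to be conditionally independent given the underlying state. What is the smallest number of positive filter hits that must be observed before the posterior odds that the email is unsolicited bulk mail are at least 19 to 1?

17

Prior odds: 0.02 ÷ 0.98 = 1/49.
Likelihood ratio per positive filter hit = 1.5.
Target odds = 19.
Need (1/49) × 1.5ⁿ ≥ 19, i.e. 1.5ⁿ ≥ 931.
1.5¹⁶ = 43046721/65536 falls short of 931 but 1.5¹⁷ = 129140163/131072 reaches it, so n = 17.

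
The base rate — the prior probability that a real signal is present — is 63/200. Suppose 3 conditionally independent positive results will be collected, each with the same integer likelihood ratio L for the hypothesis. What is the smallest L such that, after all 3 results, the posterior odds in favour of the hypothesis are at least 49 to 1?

Prior odds = 0.315/0.685 = 63/137.
Target odds = 49.
Need L³ ≥ 49 ÷ (63/137) = 959/9.
4³ = 64 < 959/9 ≤ 125 = 5³, so L = 5.

5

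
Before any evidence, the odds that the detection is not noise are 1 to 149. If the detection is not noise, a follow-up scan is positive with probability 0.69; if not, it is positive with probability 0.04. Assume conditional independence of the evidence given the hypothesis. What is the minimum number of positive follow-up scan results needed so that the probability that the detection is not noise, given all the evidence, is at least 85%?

Prior odds = 1/149.
Likelihood ratio of a positive = 0.69/0.04 = 17.25.
Target odds: 0.85 ÷ 0.15 = 17/3.
Need (1/149) × 17.25ⁿ ≥ 17/3, i.e. 17.25ⁿ ≥ 2533/3.
17.25² = 297.5625 falls short of 2533/3 but 17.25³ = 5132.953125 reaches it, so n = 3.

3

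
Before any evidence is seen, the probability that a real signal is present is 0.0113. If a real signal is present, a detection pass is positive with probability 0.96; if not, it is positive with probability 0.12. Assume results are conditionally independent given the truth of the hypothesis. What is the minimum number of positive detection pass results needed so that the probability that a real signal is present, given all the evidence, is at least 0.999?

Prior odds = 0.0113/0.9887 = 113/9887.
Likelihood ratio of a positive = 0.96/0.12 = 8.
Target odds: 0.999 ÷ 0.001 = 999.
Require 8ⁿ ≥ 999 ÷ (113/9887) = 9877113/113.
8⁵ = 32768 falls short of 9877113/113 but 8⁶ = 262144 reaches it, so n = 6.

6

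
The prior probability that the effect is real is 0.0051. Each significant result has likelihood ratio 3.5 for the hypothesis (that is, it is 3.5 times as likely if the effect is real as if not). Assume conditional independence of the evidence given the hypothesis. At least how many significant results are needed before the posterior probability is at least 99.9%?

10

Prior odds = 0.0051/0.9949 = 51/9949.
Likelihood ratio per significant result = 3.5.
Target posterior odds = 0.999/0.001 = 999.
Need (51/9949) × 3.5ⁿ ≥ 999, i.e. 3.5ⁿ ≥ 3313017/17.
3.5⁹ = 40353607/512 falls short of 3313017/17 but 3.5¹⁰ = 282475249/1024 reaches it, so n = 10.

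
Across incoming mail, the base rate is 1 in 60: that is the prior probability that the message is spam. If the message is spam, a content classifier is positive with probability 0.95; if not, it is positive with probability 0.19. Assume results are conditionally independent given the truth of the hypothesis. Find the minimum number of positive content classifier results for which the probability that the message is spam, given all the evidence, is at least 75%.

4

Prior odds: (1/60) ÷ (59/60) = 1/59.
Likelihood ratio of a positive = 0.95/0.19 = 5.
Target odds: 0.75 ÷ 0.25 = 3.
Need (1/59) × 5ⁿ ≥ 3, i.e. 5ⁿ ≥ 177.
5³ = 125 falls short of 177 but 5⁴ = 625 reaches it, so n = 4.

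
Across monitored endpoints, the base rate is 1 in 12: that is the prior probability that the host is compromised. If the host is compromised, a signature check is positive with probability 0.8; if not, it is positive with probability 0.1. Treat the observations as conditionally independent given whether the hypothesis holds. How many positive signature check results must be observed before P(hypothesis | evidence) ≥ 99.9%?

5

Prior odds: (1/12) ÷ (11/12) = 1/11.
Likelihood ratio of a positive = 0.8/0.1 = 8.
Target odds: 0.999 ÷ 0.001 = 999.
Need (1/11) × 8ⁿ ≥ 999, i.e. 8ⁿ ≥ 10989.
8⁴ = 4096 falls short of 10989 but 8⁵ = 32768 reaches it, so n = 5.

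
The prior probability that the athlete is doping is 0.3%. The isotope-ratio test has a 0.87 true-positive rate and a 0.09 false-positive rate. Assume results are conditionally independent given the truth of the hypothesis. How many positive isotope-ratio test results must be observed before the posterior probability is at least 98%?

Prior odds = 0.003/0.997 = 3/997.
Likelihood ratio of a positive result = 0.87/0.09 = 29/3.
Target posterior odds = 0.98/0.02 = 49.
Need (3/997) × (29/3)ⁿ ≥ 49, i.e. (29/3)ⁿ ≥ 48853/3.
(29/3)⁴ = 707281/81 falls short of 48853/3 but (29/3)⁵ = 20511149/243 reaches it, so n = 5.

5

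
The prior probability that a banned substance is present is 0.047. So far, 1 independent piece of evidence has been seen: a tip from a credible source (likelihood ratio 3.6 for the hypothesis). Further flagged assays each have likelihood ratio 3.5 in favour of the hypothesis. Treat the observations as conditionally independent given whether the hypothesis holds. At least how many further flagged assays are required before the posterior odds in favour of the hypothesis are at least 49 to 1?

Prior odds = 0.047/0.953 = 47/953.
Bayes factor of the evidence already in hand = 3.6.
Odds after that evidence = (47/953) × 3.6 = 846/4765.
Target odds = 49.
Need 3.5ⁿ ≥ 49 ÷ (846/4765) = 233485/846.
3.5⁴ = 150.0625 falls short of 233485/846 but 3.5⁵ = 525.21875 reaches it, so n = 5.

5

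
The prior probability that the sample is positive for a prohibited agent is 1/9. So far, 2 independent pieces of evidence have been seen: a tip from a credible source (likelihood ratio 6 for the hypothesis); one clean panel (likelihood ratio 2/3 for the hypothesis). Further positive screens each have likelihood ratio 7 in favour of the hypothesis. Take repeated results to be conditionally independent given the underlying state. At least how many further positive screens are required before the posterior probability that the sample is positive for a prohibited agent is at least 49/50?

3

Prior odds = (1/9)/(8/9) = 0.125.
Combined Bayes factor of the evidence already in hand = 6 × (2/3) = 4.
Odds after that evidence = 0.125 × 4 = 0.5.
Target odds = 0.98/0.02 = 49.
Need 7ⁿ ≥ 49 ÷ 0.5 = 98.
7² = 49 falls short of 98 but 7³ = 343 reaches it, so n = 3.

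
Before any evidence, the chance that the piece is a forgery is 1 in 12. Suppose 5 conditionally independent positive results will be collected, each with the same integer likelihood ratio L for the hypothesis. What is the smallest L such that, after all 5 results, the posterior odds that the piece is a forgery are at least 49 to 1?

Prior odds = (1/12)/(11/12) = 1/11.
Target odds = 49.
Need L⁵ ≥ 49 ÷ (1/11) = 539.
3⁵ = 243 < 539 ≤ 1024 = 4⁵, so L = 4.

4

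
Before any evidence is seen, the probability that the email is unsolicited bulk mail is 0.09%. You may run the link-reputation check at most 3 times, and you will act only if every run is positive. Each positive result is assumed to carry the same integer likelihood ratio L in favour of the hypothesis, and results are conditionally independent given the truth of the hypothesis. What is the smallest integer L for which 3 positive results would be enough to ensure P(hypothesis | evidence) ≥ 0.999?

104

Prior odds = 0.0009/0.9991 = 9/9991.
Target odds = 0.999/0.001 = 999.
Need L³ ≥ 999 ÷ (9/9991) = 1109001.
103³ = 1092727 < 1109001 ≤ 1124864 = 104³, so L = 104.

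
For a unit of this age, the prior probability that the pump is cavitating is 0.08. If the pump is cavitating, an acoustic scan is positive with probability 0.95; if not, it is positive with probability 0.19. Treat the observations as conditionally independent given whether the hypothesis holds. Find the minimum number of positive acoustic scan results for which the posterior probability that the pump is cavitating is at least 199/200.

Prior odds: 0.08 ÷ 0.92 = 2/23.
Likelihood ratio of a positive = 0.95/0.19 = 5.
Target posterior odds = 0.995/0.005 = 199.
Require 5ⁿ ≥ 199 ÷ (2/23) = 2288.5.
5⁴ = 625 falls short of 2288.5 but 5⁵ = 3125 reaches it, so n = 5.

5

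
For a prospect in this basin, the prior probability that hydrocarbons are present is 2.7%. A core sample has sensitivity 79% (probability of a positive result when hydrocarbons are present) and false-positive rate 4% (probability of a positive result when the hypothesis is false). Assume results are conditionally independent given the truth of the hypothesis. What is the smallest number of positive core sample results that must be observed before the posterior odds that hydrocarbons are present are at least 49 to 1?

3

Prior odds = 0.027/0.973 = 27/973.
Likelihood ratio of a positive result = 0.79/0.04 = 19.75.
Target odds = 49.
Require 19.75ⁿ ≥ 49 ÷ (27/973) = 47677/27.
19.75² = 390.0625 falls short of 47677/27 but 19.75³ = 7703.734375 reaches it, so n = 3.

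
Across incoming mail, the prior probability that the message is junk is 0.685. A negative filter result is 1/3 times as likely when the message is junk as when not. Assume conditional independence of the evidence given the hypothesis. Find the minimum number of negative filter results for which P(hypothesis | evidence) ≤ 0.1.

Prior odds = 0.685/0.315 = 137/63.
Likelihood ratio per negative filter result = 1/3.
Target posterior odds = 0.1/0.9 = 1/9.
Need (137/63) × (1/3)ⁿ ≤ 1/9, i.e. (1/3)ⁿ ≤ 7/137.
(1/3)² = 1/9 is still above 7/137 but (1/3)³ = 1/27 is at or below it, so n = 3.

3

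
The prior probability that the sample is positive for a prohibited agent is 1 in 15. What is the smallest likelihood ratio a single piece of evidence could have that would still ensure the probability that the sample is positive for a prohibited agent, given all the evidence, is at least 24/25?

336

Prior odds = (1/15)/(14/15) = 1/14.
Target odds = 0.96/0.04 = 24.
Required Bayes factor = 24 ÷ (1/14) = 336.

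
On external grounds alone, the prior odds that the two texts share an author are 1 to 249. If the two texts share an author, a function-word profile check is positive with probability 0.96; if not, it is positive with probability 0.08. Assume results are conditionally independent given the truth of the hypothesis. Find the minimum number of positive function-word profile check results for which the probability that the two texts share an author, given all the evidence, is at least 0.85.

3

Prior odds = 1/249.
Likelihood ratio of a positive = 0.96/0.08 = 12.
Target odds: 0.85 ÷ 0.15 = 17/3.
Need (1/249) × 12ⁿ ≥ 17/3, i.e. 12ⁿ ≥ 1411.
12² = 144 falls short of 1411 but 12³ = 1728 reaches it, so n = 3.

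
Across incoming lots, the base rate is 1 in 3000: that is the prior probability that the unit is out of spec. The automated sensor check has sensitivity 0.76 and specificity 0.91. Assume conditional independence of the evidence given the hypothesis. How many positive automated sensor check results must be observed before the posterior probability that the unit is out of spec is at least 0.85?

Prior odds: (1/3000) ÷ (2999/3000) = 1/2999.
False-positive rate = 1 − 0.91 = 0.09; likelihood ratio of a positive = 0.76/0.09 = 76/9.
Target posterior odds = 0.85/0.15 = 17/3.
Require (76/9)ⁿ ≥ 17/3 ÷ (1/2999) = 50983/3.
(76/9)⁴ = 33362176/6561 falls short of 50983/3 but (76/9)⁵ ≈42939.3 reaches it, so n = 5.

5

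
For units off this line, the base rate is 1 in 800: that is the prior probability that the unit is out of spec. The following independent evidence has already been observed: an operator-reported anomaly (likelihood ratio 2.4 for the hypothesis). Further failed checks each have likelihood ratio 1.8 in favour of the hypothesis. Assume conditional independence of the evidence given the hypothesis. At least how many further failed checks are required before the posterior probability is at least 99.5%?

19

Prior odds = 0.00125/0.99875 = 1/799.
Bayes factor of the evidence already in hand = 2.4.
Odds after that evidence = (1/799) × 2.4 = 12/3995.
Target odds = 0.995/0.005 = 199.
Need 1.8ⁿ ≥ 199 ÷ (12/3995) = 795005/12.
1.8¹⁸ ≈39346.4 falls short of 795005/12 but 1.8¹⁹ ≈70823.5 reaches it, so n = 19.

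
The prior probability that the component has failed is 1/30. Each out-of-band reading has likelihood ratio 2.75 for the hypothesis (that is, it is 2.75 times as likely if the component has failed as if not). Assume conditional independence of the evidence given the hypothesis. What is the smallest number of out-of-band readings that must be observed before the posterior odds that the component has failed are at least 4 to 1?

5

Prior odds = (1/30)/(29/30) = 1/29.
Likelihood ratio per out-of-band reading = 2.75.
Target odds = 4.
Need (1/29) × 2.75ⁿ ≥ 4, i.e. 2.75ⁿ ≥ 116.
2.75⁴ = 57.19140625 falls short of 116 but 2.75⁵ = 161051/1024 reaches it, so n = 5.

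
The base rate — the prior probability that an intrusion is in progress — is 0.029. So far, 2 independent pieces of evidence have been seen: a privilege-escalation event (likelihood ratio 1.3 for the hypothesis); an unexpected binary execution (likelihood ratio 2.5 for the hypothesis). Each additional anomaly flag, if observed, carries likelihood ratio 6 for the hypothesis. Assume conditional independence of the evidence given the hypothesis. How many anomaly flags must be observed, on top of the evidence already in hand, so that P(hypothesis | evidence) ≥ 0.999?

6

Prior odds = 0.029/0.971 = 29/971.
Combined Bayes factor of the evidence already in hand = 1.3 × 2.5 = 3.25.
Odds after that evidence = (29/971) × 3.25 = 377/3884.
Target odds = 0.999/0.001 = 999.
Need 6ⁿ ≥ 999 ÷ (377/3884) = 3880116/377.
6⁵ = 7776 falls short of 3880116/377 but 6⁶ = 46656 reaches it, so n = 6.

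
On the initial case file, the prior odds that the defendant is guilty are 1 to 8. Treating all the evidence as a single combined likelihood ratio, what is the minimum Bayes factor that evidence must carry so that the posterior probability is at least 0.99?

792

Prior odds = 0.125.
Target odds = 0.99/0.01 = 99.
Required Bayes factor = 99 ÷ 0.125 = 792.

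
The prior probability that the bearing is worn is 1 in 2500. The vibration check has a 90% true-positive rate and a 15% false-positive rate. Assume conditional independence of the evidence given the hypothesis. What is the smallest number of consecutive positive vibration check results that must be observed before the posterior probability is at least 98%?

7

Prior odds: 0.0004 ÷ 0.9996 = 1/2499.
Likelihood ratio of a positive result = 0.9/0.15 = 6.
Target posterior odds = 0.98/0.02 = 49.
Require 6ⁿ ≥ 49 ÷ (1/2499) = 122451.
6⁶ = 46656 falls short of 122451 but 6⁷ = 279936 reaches it, so n = 7.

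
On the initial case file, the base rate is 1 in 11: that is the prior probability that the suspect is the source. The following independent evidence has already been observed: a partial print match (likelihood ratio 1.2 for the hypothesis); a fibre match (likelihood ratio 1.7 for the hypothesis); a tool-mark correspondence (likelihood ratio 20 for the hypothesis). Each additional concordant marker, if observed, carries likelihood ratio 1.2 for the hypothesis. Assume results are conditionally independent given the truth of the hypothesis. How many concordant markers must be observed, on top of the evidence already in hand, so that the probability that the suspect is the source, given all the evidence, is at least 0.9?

5

Prior odds = (1/11)/(10/11) = 0.1.
Combined Bayes factor of the evidence already in hand = 1.2 × 1.7 × 20 = 40.8.
Odds after that evidence = 0.1 × 40.8 = 4.08.
Target odds = 0.9/0.1 = 9.
Need 1.2ⁿ ≥ 9 ÷ 4.08 = 75/34.
1.2⁴ = 2.0736 falls short of 75/34 but 1.2⁵ = 2.48832 reaches it, so n = 5.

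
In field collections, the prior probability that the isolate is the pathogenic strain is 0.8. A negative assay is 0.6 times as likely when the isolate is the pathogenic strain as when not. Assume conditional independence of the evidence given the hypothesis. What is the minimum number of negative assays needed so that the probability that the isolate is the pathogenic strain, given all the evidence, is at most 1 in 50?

Prior odds: 0.8 ÷ 0.2 = 4.
Likelihood ratio per negative assay = 0.6.
Target odds: 0.02 ÷ 0.98 = 1/49.
Need 4 × 0.6ⁿ ≤ 1/49, i.e. 0.6ⁿ ≤ 1/196.
0.6¹⁰ = 59049/9765625 is still above 1/196 but 0.6¹¹ = 177147/48828125 is at or below it, so n = 11.

11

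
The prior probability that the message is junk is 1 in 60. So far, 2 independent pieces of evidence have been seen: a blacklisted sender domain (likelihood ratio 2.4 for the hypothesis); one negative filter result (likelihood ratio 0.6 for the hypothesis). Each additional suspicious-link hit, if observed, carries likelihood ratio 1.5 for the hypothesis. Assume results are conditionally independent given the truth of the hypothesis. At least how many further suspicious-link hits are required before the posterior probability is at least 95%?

17

Prior odds = (1/60)/(59/60) = 1/59.
Combined Bayes factor of the evidence already in hand = 2.4 × 0.6 = 1.44.
Odds after that evidence = (1/59) × 1.44 = 36/1475.
Target odds = 0.95/0.05 = 19.
Need 1.5ⁿ ≥ 19 ÷ (36/1475) = 28025/36.
1.5¹⁶ = 43046721/65536 falls short of 28025/36 but 1.5¹⁷ = 129140163/131072 reaches it, so n = 17.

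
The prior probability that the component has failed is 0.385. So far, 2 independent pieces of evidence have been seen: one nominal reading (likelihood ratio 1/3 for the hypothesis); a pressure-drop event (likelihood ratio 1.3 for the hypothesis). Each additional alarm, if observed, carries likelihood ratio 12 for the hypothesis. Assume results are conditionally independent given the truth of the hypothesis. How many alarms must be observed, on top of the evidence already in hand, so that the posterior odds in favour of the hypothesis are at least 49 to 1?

Prior odds = 0.385/0.615 = 77/123.
Combined Bayes factor of the evidence already in hand = (1/3) × 1.3 = 13/30.
Odds after that evidence = (77/123) × 13/30 = 1001/3690.
Target odds = 49.
Need 12ⁿ ≥ 49 ÷ (1001/3690) = 25830/143.
12² = 144 falls short of 25830/143 but 12³ = 1728 reaches it, so n = 3.

3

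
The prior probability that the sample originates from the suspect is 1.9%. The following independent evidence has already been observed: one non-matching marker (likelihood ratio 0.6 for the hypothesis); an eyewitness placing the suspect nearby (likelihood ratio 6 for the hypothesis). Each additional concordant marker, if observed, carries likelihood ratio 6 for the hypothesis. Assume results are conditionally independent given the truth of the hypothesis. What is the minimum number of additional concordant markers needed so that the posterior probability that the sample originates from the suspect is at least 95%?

Prior odds = 0.019/0.981 = 19/981.
Combined Bayes factor of the evidence already in hand = 0.6 × 6 = 3.6.
Odds after that evidence = (19/981) × 3.6 = 38/545.
Target odds = 0.95/0.05 = 19.
Need 6ⁿ ≥ 19 ÷ (38/545) = 272.5.
6³ = 216 falls short of 272.5 but 6⁴ = 1296 reaches it, so n = 4.

4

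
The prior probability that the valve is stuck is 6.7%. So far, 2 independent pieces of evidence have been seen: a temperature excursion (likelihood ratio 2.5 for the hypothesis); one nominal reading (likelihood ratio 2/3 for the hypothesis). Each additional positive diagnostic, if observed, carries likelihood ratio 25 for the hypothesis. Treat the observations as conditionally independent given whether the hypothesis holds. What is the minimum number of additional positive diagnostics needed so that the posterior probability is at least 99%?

Prior odds = 0.067/0.933 = 67/933.
Combined Bayes factor of the evidence already in hand = 2.5 × (2/3) = 5/3.
Odds after that evidence = (67/933) × 5/3 = 335/2799.
Target odds = 0.99/0.01 = 99.
Need 25ⁿ ≥ 99 ÷ (335/2799) = 277101/335.
25² = 625 falls short of 277101/335 but 25³ = 15625 reaches it, so n = 3.

3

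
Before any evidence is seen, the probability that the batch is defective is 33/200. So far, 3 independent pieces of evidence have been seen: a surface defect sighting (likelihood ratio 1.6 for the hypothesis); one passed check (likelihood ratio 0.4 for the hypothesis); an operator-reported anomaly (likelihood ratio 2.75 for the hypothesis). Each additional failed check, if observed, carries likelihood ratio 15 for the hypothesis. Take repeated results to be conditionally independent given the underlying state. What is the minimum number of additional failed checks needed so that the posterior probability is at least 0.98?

2

Prior odds = 0.165/0.835 = 33/167.
Combined Bayes factor of the evidence already in hand = 1.6 × 0.4 × 2.75 = 1.76.
Odds after that evidence = (33/167) × 1.76 = 1452/4175.
Target odds = 0.98/0.02 = 49.
Need 15ⁿ ≥ 49 ÷ (1452/4175) = 204575/1452.
15¹ = 15 falls short of 204575/1452 but 15² = 225 reaches it, so n = 2.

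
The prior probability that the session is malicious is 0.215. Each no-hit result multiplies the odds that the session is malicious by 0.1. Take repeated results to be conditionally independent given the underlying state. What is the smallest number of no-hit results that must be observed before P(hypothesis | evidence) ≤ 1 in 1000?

Prior odds: 0.215 ÷ 0.785 = 43/157.
Likelihood ratio per no-hit result = 0.1.
Target odds: 0.001 ÷ 0.999 = 1/999.
Require 0.1ⁿ ≤ 1/999 ÷ (43/157) = 157/42957.
0.1² = 0.01 is still above 157/42957 but 0.1³ = 0.001 is at or below it, so n = 3.

3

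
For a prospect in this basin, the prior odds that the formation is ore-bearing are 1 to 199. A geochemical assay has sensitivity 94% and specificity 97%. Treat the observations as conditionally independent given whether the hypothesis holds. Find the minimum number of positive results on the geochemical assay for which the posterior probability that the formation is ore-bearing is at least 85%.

3

Prior odds = 1/199.
False-positive rate = 1 − 0.97 = 0.03; likelihood ratio of a positive = 0.94/0.03 = 94/3.
Target odds: 0.85 ÷ 0.15 = 17/3.
Require (94/3)ⁿ ≥ 17/3 ÷ (1/199) = 3383/3.
(94/3)² = 8836/9 falls short of 3383/3 but (94/3)³ = 830584/27 reaches it, so n = 3.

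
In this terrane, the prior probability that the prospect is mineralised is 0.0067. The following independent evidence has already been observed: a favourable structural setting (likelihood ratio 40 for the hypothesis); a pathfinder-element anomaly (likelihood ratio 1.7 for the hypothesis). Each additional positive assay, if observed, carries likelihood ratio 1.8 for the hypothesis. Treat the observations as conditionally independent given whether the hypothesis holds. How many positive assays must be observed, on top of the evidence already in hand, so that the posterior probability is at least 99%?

Prior odds = 0.0067/0.9933 = 67/9933.
Combined Bayes factor of the evidence already in hand = 40 × 1.7 = 68.
Odds after that evidence = (67/9933) × 68 = 4556/9933.
Target odds = 0.99/0.01 = 99.
Need 1.8ⁿ ≥ 99 ÷ (4556/9933) = 983367/4556.
1.8⁹ = 387420489/1953125 falls short of 983367/4556 but 1.8¹⁰ ≈357.047 reaches it, so n = 10.

10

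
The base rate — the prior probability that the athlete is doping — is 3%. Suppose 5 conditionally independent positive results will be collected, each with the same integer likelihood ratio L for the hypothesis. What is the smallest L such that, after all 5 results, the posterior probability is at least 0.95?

4

Prior odds = 0.03/0.97 = 3/97.
Target odds = 0.95/0.05 = 19.
Need L⁵ ≥ 19 ÷ (3/97) = 1843/3.
3⁵ = 243 < 1843/3 ≤ 1024 = 4⁵, so L = 4.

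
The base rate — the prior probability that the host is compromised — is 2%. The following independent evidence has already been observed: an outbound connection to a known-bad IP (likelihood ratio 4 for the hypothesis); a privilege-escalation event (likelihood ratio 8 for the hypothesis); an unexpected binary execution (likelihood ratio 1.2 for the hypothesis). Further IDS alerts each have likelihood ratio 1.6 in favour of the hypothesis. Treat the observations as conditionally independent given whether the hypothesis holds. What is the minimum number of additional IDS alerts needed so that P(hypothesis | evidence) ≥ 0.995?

12

Prior odds = 0.02/0.98 = 1/49.
Combined Bayes factor of the evidence already in hand = 4 × 8 × 1.2 = 38.4.
Odds after that evidence = (1/49) × 38.4 = 192/245.
Target odds = 0.995/0.005 = 199.
Need 1.6ⁿ ≥ 199 ÷ (192/245) = 48755/192.
1.6¹¹ ≈175.922 falls short of 48755/192 but 1.6¹² ≈281.475 reaches it, so n = 12.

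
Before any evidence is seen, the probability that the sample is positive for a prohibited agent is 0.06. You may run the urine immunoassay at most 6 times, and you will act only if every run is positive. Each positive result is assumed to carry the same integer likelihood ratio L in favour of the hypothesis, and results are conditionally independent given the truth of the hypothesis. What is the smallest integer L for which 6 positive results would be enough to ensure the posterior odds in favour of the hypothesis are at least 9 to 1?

Prior odds = 0.06/0.94 = 3/47.
Target odds = 9.
Need L⁶ ≥ 9 ÷ (3/47) = 141.
2⁶ = 64 < 141 ≤ 729 = 3⁶, so L = 3.

3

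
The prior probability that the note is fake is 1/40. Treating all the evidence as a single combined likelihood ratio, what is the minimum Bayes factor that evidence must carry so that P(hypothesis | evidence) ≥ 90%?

351

Prior odds = 0.025/0.975 = 1/39.
Target odds = 0.9/0.1 = 9.
Required Bayes factor = 9 ÷ (1/39) = 351.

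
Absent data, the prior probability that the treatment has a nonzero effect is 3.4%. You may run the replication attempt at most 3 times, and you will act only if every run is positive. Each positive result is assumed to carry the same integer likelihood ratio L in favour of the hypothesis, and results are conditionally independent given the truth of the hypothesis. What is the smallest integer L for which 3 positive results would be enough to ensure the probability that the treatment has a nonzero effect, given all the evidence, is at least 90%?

7

Prior odds = 0.034/0.966 = 17/483.
Target odds = 0.9/0.1 = 9.
Need L³ ≥ 9 ÷ (17/483) = 4347/17.
6³ = 216 < 4347/17 ≤ 343 = 7³, so L = 7.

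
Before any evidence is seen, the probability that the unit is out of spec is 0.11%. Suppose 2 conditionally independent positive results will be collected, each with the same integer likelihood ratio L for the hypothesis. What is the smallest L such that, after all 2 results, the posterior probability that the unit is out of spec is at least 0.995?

426

Prior odds = 0.0011/0.9989 = 11/9989.
Target odds = 0.995/0.005 = 199.
Need L² ≥ 199 ÷ (11/9989) = 1987811/11.
425² = 180625 < 1987811/11 ≤ 181476 = 426², so L = 426.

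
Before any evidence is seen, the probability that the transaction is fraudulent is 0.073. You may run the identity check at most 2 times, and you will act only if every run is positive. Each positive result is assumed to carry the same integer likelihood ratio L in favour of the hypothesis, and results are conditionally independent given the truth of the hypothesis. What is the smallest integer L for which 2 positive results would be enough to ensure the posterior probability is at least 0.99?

Prior odds = 0.073/0.927 = 73/927.
Target odds = 0.99/0.01 = 99.
Need L² ≥ 99 ÷ (73/927) = 91773/73.
35² = 1225 < 91773/73 ≤ 1296 = 36², so L = 36.

36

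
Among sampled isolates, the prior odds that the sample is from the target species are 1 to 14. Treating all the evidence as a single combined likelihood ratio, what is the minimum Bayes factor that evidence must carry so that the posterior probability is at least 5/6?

Prior odds = 1/14.
Target odds = (5/6)/(1/6) = 5.
Required Bayes factor = 5 ÷ (1/14) = 70.

70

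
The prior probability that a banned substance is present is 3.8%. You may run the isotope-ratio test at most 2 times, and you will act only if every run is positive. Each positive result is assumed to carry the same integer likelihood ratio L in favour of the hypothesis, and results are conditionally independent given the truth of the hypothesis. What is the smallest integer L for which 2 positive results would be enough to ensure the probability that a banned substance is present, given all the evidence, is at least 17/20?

12

Prior odds = 0.038/0.962 = 19/481.
Target odds = 0.85/0.15 = 17/3.
Need L² ≥ 17/3 ÷ (19/481) = 8177/57.
11² = 121 < 8177/57 ≤ 144 = 12², so L = 12.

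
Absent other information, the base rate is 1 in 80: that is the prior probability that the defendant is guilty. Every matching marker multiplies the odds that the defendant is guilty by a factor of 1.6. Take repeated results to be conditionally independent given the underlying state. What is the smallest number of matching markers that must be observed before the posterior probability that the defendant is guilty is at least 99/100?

Prior odds: 0.0125 ÷ 0.9875 = 1/79.
Likelihood ratio per matching marker = 1.6.
Target posterior odds = 0.99/0.01 = 99.
Require 1.6ⁿ ≥ 99 ÷ (1/79) = 7821.
1.6¹⁹ ≈7555.79 falls short of 7821 but 1.6²⁰ ≈12089.3 reaches it, so n = 20.

20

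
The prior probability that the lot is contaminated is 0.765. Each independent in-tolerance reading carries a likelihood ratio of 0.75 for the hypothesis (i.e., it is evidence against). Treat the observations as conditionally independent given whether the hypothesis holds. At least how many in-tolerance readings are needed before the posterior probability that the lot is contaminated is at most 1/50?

18

Prior odds = 0.765/0.235 = 153/47.
Likelihood ratio per in-tolerance reading = 0.75.
Target posterior odds = 0.02/0.98 = 1/49.
Require 0.75ⁿ ≤ 1/49 ÷ (153/47) = 47/7497.
0.75¹⁷ ≈0.00751695 is still above 47/7497 but 0.75¹⁸ ≈0.00563771 is at or below it, so n = 18.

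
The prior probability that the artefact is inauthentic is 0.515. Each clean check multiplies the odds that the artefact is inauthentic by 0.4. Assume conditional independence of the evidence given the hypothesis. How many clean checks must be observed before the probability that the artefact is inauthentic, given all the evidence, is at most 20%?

Prior odds: 0.515 ÷ 0.485 = 103/97.
Likelihood ratio per clean check = 0.4.
Target odds: 0.2 ÷ 0.8 = 0.25.
Require 0.4ⁿ ≤ 0.25 ÷ (103/97) = 97/412.
0.4¹ = 0.4 is still above 97/412 but 0.4² = 0.16 is at or below it, so n = 2.

2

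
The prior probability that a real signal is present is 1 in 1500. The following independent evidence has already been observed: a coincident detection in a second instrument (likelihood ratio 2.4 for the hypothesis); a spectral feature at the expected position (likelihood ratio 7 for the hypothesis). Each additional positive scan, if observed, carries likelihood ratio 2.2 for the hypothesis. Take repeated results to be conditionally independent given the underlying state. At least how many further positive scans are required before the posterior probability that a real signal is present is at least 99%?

12

Prior odds = (1/1500)/(1499/1500) = 1/1499.
Combined Bayes factor of the evidence already in hand = 2.4 × 7 = 16.8.
Odds after that evidence = (1/1499) × 16.8 = 84/7495.
Target odds = 0.99/0.01 = 99.
Need 2.2ⁿ ≥ 99 ÷ (84/7495) = 247335/28.
2.2¹¹ ≈5843.18 falls short of 247335/28 but 2.2¹² ≈12855 reaches it, so n = 12.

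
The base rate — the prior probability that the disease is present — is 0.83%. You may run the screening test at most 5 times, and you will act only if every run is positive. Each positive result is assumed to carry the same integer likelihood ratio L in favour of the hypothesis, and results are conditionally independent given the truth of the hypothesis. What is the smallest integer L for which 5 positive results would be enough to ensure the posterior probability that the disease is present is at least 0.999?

Prior odds = 0.0083/0.9917 = 83/9917.
Target odds = 0.999/0.001 = 999.
Need L⁵ ≥ 999 ÷ (83/9917) = 9907083/83.
10⁵ = 100000 < 9907083/83 ≤ 161051 = 11⁵, so L = 11.

11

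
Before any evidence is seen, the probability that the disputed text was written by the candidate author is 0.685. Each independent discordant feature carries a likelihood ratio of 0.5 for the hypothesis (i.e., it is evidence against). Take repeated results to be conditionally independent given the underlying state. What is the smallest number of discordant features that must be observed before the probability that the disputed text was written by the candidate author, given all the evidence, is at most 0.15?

Prior odds = 0.685/0.315 = 137/63.
Likelihood ratio per discordant feature = 0.5.
Target posterior odds = 0.15/0.85 = 3/17.
Need (137/63) × 0.5ⁿ ≤ 3/17, i.e. 0.5ⁿ ≤ 189/2329.
0.5³ = 0.125 is still above 189/2329 but 0.5⁴ = 0.0625 is at or below it, so n = 4.

4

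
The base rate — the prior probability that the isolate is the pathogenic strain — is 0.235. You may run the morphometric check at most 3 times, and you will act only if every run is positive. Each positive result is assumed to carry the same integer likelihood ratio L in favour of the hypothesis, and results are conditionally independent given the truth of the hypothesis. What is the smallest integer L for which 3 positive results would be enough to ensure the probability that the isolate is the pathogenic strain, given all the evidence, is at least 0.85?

Prior odds = 0.235/0.765 = 47/153.
Target odds = 0.85/0.15 = 17/3.
Need L³ ≥ 17/3 ÷ (47/153) = 867/47.
2³ = 8 < 867/47 ≤ 27 = 3³, so L = 3.

3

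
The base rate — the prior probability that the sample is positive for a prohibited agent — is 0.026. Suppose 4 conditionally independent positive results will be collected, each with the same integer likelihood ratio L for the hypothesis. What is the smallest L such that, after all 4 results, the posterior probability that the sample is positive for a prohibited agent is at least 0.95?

6

Prior odds = 0.026/0.974 = 13/487.
Target odds = 0.95/0.05 = 19.
Need L⁴ ≥ 19 ÷ (13/487) = 9253/13.
5⁴ = 625 < 9253/13 ≤ 1296 = 6⁴, so L = 6.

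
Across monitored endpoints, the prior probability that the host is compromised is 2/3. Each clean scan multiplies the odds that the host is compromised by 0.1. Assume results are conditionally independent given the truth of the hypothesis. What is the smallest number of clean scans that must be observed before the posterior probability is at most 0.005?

Prior odds: (2/3) ÷ (1/3) = 2.
Likelihood ratio per clean scan = 0.1.
Target posterior odds = 0.005/0.995 = 1/199.
Require 0.1ⁿ ≤ 1/199 ÷ 2 = 1/398.
0.1² = 0.01 is still above 1/398 but 0.1³ = 0.001 is at or below it, so n = 3.

3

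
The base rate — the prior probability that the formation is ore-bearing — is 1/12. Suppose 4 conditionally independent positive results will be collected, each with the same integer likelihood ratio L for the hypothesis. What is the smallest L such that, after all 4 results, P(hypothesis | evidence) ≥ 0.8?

Prior odds = (1/12)/(11/12) = 1/11.
Target odds = 0.8/0.2 = 4.
Need L⁴ ≥ 4 ÷ (1/11) = 44.
2⁴ = 16 < 44 ≤ 81 = 3⁴, so L = 3.

3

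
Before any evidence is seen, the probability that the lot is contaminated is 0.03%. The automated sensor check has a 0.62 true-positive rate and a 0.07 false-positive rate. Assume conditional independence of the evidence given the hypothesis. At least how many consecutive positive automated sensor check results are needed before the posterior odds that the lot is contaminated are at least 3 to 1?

5

Prior odds: 0.0003 ÷ 0.9997 = 3/9997.
Likelihood ratio of a positive result = 0.62/0.07 = 62/7.
Target odds = 3.
Need (3/9997) × (62/7)ⁿ ≥ 3, i.e. (62/7)ⁿ ≥ 9997.
(62/7)⁴ = 14776336/2401 falls short of 9997 but (62/7)⁵ = 916132832/16807 reaches it, so n = 5.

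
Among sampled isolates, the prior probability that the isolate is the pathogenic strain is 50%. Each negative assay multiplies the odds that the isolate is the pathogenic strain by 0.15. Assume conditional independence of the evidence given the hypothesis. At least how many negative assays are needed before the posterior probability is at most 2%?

3

Prior odds: 0.5 ÷ 0.5 = 1.
Likelihood ratio per negative assay = 0.15.
Target posterior odds = 0.02/0.98 = 1/49.
Require 0.15ⁿ ≤ 1/49 ÷ 1 = 1/49.
0.15² = 0.0225 is still above 1/49 but 0.15³ = 0.003375 is at or below it, so n = 3.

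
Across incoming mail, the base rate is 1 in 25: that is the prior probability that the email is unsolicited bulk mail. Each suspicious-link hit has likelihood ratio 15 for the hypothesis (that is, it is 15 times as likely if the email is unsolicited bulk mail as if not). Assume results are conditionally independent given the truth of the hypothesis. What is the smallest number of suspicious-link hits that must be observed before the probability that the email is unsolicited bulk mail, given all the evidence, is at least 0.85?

2

Prior odds = 0.04/0.96 = 1/24.
Likelihood ratio per suspicious-link hit = 15.
Target posterior odds = 0.85/0.15 = 17/3.
Need (1/24) × 15ⁿ ≥ 17/3, i.e. 15ⁿ ≥ 136.
15¹ = 15 falls short of 136 but 15² = 225 reaches it, so n = 2.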